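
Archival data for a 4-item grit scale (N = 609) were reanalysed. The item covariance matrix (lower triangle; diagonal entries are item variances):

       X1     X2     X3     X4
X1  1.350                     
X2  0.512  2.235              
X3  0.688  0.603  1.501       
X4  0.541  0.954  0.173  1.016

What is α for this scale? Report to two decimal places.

α = 0.71

Σσ²ᵢ = 1.350 + 2.235 + 1.501 + 1.016 = 6.102
Σ_{i<j} σ_ij = 3.471
σ²_T = 6.102 + 2 × 3.471 = 13.044
α = (k/(k−1))·(1 − Σσ²ᵢ/σ²_T) = (4/3)·(1 − 6.102/13.044) = 0.71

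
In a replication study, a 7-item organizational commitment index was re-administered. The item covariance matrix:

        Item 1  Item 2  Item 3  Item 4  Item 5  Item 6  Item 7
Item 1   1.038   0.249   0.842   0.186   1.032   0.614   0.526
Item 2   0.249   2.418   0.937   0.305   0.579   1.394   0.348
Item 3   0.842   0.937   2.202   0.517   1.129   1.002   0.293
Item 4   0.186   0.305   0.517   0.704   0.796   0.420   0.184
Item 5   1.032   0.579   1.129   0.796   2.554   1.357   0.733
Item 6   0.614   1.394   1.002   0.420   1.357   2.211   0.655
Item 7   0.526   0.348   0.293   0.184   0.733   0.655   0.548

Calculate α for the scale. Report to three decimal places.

α = 0.825

ΣVar(i) = 1.038 + 2.418 + 2.202 + 0.704 + 2.554 + 2.211 + 0.548 = 11.675
Sum of the distinct covariances = 14.098
σ²_T = 11.675 + 2 × 14.098 = 39.871
α = (k/(k−1))·(1 − ΣVar(i)/σ²_T) = (7/6)·(1 − 11.675/39.871) = 0.825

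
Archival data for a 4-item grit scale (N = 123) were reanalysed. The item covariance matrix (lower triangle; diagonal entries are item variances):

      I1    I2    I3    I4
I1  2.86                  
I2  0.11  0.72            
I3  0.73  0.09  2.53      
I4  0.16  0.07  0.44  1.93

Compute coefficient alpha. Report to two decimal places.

coefficient alpha = 0.38

ΣVar(i) = 2.86 + 0.72 + 2.53 + 1.93 = 8.04
Sum of the distinct covariances = 1.60
Var(T) = 8.04 + 2 × 1.60 = 11.24
α = (k/(k−1))·(1 − ΣVar(i)/Var(T)) = (4/3)·(1 − 8.04/11.24) = 0.38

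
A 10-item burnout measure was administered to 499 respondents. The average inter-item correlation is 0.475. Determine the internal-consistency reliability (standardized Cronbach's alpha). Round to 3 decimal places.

α = 0.900

Standardized α = k·r̄ / (1 + (k−1)·r̄) = 10 × 0.475 / (1 + 9 × 0.475)
  = 4.7500 / 5.2750 = 0.900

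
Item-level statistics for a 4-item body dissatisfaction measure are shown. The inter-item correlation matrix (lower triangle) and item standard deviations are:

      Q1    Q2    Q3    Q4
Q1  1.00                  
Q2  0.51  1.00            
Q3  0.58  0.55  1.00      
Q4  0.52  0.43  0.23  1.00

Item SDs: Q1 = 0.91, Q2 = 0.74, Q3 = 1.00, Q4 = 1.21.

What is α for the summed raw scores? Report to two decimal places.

α = 0.76

Σσ²ᵢ = 0.91² + 0.74² + 1.00² + 1.21² = 3.8398
Covariances σ_ij = r_ij · s_i · s_j:
  σ(Q1,Q2) = 0.51 × 0.91 × 0.74 = 0.3434
  σ(Q1,Q3) = 0.58 × 0.91 × 1.00 = 0.5278
  σ(Q1,Q4) = 0.52 × 0.91 × 1.21 = 0.5726
  σ(Q2,Q3) = 0.55 × 0.74 × 1.00 = 0.4070
  σ(Q2,Q4) = 0.43 × 0.74 × 1.21 = 0.3850
  σ(Q3,Q4) = 0.23 × 1.00 × 1.21 = 0.2783
σ²_T = Σσ²ᵢ + 2·Σσ_ij = 3.8398 + 2 × 2.5141 = 8.8680
α = (4/3)·(1 − 3.8398/8.8680) = 0.76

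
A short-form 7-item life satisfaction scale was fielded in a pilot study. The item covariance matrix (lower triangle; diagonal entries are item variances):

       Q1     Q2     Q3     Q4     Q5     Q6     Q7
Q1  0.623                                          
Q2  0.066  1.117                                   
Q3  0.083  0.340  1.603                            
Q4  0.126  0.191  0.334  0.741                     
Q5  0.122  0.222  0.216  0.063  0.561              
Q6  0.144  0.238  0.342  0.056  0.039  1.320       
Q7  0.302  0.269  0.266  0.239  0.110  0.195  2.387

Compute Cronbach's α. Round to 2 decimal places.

sum of item variances = 0.623 + 1.117 + 1.603 + 0.741 + 0.561 + 1.320 + 2.387 = 8.352
Σ_{i<j} σ_ij = 3.963
total variance = 8.352 + 2 × 3.963 = 16.278
α = (k/(k−1))·(1 − sum of item variances/total variance) = (7/6)·(1 − 8.352/16.278) = 0.57

Cronbach's α = 0.57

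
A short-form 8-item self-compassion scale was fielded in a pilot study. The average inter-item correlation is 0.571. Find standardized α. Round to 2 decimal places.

standardized α = 0.91

Standardized α = k·r̄ / (1 + (k−1)·r̄) = 8 × 0.571 / (1 + 7 × 0.571)
  = 4.5680 / 4.9970 = 0.91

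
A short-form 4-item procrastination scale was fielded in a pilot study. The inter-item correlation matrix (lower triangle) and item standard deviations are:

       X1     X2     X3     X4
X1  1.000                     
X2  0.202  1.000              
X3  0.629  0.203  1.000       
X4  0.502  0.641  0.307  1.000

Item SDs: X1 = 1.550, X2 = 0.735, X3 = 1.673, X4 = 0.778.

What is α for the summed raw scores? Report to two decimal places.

α = 0.70

Σσ²ᵢ = 1.550² + 0.735² + 1.673² + 0.778² = 6.3469
Covariances σ_ij = r_ij · s_i · s_j:
  σ(X1,X2) = 0.202 × 1.550 × 0.735 = 0.2301
  σ(X1,X3) = 0.629 × 1.550 × 1.673 = 1.6311
  σ(X1,X4) = 0.502 × 1.550 × 0.778 = 0.6054
  σ(X2,X3) = 0.203 × 0.735 × 1.673 = 0.2496
  σ(X2,X4) = 0.641 × 0.735 × 0.778 = 0.3665
  σ(X3,X4) = 0.307 × 1.673 × 0.778 = 0.3996
σ²_T = Σσ²ᵢ + 2·Σσ_ij = 6.3469 + 2 × 3.4823 = 13.3115
α = (4/3)·(1 − 6.3469/13.3115) = 0.70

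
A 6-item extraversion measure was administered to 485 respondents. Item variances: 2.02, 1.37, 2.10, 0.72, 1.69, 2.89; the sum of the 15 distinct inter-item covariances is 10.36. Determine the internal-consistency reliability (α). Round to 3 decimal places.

sum of item variances = 2.02 + 1.37 + 2.10 + 0.72 + 1.69 + 2.89 = 10.79
Sum of distinct covariances = 10.36
total variance = sum of item variances + 2·Σcov = 10.79 + 2 × 10.36 = 31.51
α = (6/5)·(1 − 10.79/31.51) = 0.789

α = 0.789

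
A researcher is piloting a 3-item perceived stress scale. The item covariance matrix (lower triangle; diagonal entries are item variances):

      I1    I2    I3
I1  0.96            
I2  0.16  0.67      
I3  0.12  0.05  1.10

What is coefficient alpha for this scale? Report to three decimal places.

α = 0.292

Σσ²ᵢ = 0.96 + 0.67 + 1.10 = 2.73
Σ_{i<j} σ_ij = 0.33
Var(T) = 2.73 + 2 × 0.33 = 3.39
α = (k/(k−1))·(1 − Σσ²ᵢ/Var(T)) = (3/2)·(1 − 2.73/3.39) = 0.292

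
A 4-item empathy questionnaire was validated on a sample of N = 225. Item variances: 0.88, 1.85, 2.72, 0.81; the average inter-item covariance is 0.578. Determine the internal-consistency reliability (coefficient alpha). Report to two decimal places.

sum of item variances = 0.88 + 1.85 + 2.72 + 0.81 = 6.26
Sum of the 6 distinct covariances = 6 × 0.578 = 3.468
Var(T) = sum of item variances + 2·Σcov = 6.26 + 2 × 3.468 = 13.196
α = (4/3)·(1 − 6.26/13.196) = 0.70

coefficient alpha = 0.70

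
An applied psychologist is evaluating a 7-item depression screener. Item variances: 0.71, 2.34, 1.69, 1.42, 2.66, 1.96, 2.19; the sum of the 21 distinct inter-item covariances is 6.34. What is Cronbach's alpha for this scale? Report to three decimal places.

Cronbach's alpha = 0.577

Σσᵢ² = 0.71 + 2.34 + 1.69 + 1.42 + 2.66 + 1.96 + 2.19 = 12.97
Sum of distinct covariances = 6.34
total variance = Σσᵢ² + 2·Σcov = 12.97 + 2 × 6.34 = 25.65
α = (7/6)·(1 − 12.97/25.65) = 0.577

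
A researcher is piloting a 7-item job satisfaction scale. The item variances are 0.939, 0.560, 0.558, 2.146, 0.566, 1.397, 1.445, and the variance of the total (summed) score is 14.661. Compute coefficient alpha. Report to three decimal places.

α = 0.561

ΣVar(i) = 0.939 + 0.560 + 0.558 + 2.146 + 0.566 + 1.397 + 1.445 = 7.611
α = (k/(k−1))·(1 − ΣVar(i)/total variance) = (7/6)·(1 − 7.611/14.661) = 0.561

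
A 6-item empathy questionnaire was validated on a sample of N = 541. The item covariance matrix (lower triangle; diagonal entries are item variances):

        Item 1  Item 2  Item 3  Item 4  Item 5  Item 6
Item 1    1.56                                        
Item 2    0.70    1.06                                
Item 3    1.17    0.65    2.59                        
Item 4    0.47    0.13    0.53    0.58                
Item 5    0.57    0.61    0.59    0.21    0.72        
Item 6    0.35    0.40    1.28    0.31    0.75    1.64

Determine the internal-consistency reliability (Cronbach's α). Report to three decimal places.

α = 0.818

sum of item variances = 1.56 + 1.06 + 2.59 + 0.58 + 0.72 + 1.64 = 8.15
Σ_{i<j} σ_ij = 8.72
σ²_total = 8.15 + 2 × 8.72 = 25.59
α = (k/(k−1))·(1 − sum of item variances/σ²_total) = (6/5)·(1 − 8.15/25.59) = 0.818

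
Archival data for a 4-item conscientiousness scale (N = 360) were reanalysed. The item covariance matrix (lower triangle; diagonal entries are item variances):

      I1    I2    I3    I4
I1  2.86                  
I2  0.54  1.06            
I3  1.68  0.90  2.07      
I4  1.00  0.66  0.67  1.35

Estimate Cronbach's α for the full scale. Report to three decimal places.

Cronbach's α = 0.797

ΣVar(i) = 2.86 + 1.06 + 2.07 + 1.35 = 7.34
Σ_{i<j} σ_ij = 5.45
σ²_total = 7.34 + 2 × 5.45 = 18.24
α = (k/(k−1))·(1 − ΣVar(i)/σ²_total) = (4/3)·(1 − 7.34/18.24) = 0.797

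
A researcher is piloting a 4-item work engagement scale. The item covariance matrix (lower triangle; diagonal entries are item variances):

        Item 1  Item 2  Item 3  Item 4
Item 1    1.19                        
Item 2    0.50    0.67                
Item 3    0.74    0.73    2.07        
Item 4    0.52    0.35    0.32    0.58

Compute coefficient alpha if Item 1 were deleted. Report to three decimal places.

coefficient alpha = 0.686

Remaining items: Item 2, Item 3, Item 4 (k = 3).
Σσᵢ² = 0.67 + 2.07 + 0.58 = 3.32
σ²_total = 3.32 + 2 × 1.40 = 6.12
α (item deleted) = (3/2)·(1 − 3.32/6.12) = 0.686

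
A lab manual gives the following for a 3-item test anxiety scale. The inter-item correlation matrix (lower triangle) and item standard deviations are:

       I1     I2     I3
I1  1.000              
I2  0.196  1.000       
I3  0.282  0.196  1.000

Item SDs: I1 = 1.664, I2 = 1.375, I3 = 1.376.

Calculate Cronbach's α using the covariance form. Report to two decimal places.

Σσ²ᵢ = 1.664² + 1.375² + 1.376² = 6.5529
Covariances σ_ij = r_ij · s_i · s_j:
  σ(I1,I2) = 0.196 × 1.664 × 1.375 = 0.4484
  σ(I1,I3) = 0.282 × 1.664 × 1.376 = 0.6457
  σ(I2,I3) = 0.196 × 1.375 × 1.376 = 0.3708
σ²_T = Σσ²ᵢ + 2·Σσ_ij = 6.5529 + 2 × 1.4649 = 9.4827
α = (3/2)·(1 − 6.5529/9.4827) = 0.46

α = 0.46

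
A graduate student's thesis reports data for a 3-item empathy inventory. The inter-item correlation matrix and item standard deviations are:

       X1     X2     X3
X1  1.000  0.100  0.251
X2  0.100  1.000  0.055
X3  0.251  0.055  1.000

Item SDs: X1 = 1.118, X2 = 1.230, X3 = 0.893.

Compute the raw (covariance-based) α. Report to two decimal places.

α = 0.30

Σσ²ᵢ = 1.118² + 1.230² + 0.893² = 3.5603
Covariances σ_ij = r_ij · s_i · s_j:
  σ(X1,X2) = 0.100 × 1.118 × 1.230 = 0.1375
  σ(X1,X3) = 0.251 × 1.118 × 0.893 = 0.2506
  σ(X2,X3) = 0.055 × 1.230 × 0.893 = 0.0604
σ²_T = Σσ²ᵢ + 2·Σσ_ij = 3.5603 + 2 × 0.4485 = 4.4573
α = (3/2)·(1 − 3.5603/4.4573) = 0.30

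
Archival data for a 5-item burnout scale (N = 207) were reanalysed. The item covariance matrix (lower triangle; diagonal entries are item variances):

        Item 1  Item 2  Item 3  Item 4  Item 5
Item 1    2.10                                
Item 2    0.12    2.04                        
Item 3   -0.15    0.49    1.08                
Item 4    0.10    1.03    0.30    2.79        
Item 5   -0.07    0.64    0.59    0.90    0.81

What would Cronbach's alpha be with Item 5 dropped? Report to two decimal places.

Remaining items: Item 1, Item 2, Item 3, Item 4 (k = 4).
Σσᵢ² = 2.10 + 2.04 + 1.08 + 2.79 = 8.01
σ²_total = 8.01 + 2 × 1.89 = 11.79
α (item deleted) = (4/3)·(1 − 8.01/11.79) = 0.43

α = 0.43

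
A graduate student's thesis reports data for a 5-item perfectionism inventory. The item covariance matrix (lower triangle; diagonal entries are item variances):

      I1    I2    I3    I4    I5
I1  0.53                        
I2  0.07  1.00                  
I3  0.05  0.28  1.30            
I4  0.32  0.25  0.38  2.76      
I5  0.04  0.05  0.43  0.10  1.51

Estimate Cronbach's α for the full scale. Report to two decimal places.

Cronbach's α = 0.45

Σσ²ᵢ = 0.53 + 1.00 + 1.30 + 2.76 + 1.51 = 7.10
Sum of off-diagonal covariances = 1.97
σ²_T = 7.10 + 2 × 1.97 = 11.04
α = (k/(k−1))·(1 − Σσ²ᵢ/σ²_T) = (5/4)·(1 − 7.10/11.04) = 0.45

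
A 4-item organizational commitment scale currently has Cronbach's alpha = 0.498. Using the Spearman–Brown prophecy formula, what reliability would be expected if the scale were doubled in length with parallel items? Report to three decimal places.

Length factor m = 2
α' = m·α / (1 + (m−1)·α)
   = 2 × 0.498 / (1 + (2 − 1) × 0.498)
   = 0.9960 / 1.4980 = 0.665

predicted reliability = 0.665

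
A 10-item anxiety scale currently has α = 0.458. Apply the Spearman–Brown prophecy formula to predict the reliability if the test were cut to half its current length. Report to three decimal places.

Length factor m = 1/2
α' = m·α / (1 − (1−m)·α)
   = 1/2 × 0.458 / (1 − (1 − 1/2) × 0.458)
   = 0.2290 / 0.7710 = 0.297

predicted reliability = 0.297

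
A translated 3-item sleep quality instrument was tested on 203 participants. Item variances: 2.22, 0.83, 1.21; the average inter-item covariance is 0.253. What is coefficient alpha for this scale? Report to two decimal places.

coefficient alpha = 0.39

ΣVar(i) = 2.22 + 0.83 + 1.21 = 4.26
Sum of the 3 distinct covariances = 3 × 0.253 = 0.759
Var(T) = ΣVar(i) + 2·Σcov = 4.26 + 2 × 0.759 = 5.778
α = (3/2)·(1 − 4.26/5.778) = 0.39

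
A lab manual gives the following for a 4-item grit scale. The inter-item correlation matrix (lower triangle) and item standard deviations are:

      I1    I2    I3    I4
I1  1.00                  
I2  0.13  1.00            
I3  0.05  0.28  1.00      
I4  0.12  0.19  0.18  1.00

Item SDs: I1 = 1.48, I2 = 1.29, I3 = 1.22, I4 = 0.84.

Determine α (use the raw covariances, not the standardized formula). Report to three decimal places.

Σσ²ᵢ = 1.48² + 1.29² + 1.22² + 0.84² = 6.0485
Covariances σ_ij = r_ij · s_i · s_j:
  σ(I1,I2) = 0.13 × 1.48 × 1.29 = 0.2482
  σ(I1,I3) = 0.05 × 1.48 × 1.22 = 0.0903
  σ(I1,I4) = 0.12 × 1.48 × 0.84 = 0.1492
  σ(I2,I3) = 0.28 × 1.29 × 1.22 = 0.4407
  σ(I2,I4) = 0.19 × 1.29 × 0.84 = 0.2059
  σ(I3,I4) = 0.18 × 1.22 × 0.84 = 0.1845
σ²_T = Σσ²ᵢ + 2·Σσ_ij = 6.0485 + 2 × 1.3188 = 8.6861
α = (4/3)·(1 − 6.0485/8.6861) = 0.405

α = 0.405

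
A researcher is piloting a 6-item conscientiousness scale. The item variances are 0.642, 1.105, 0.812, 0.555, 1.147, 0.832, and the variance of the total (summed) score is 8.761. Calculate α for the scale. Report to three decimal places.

α = 0.502

ΣVar(i) = 0.642 + 1.105 + 0.812 + 0.555 + 1.147 + 0.832 = 5.093
α = (k/(k−1))·(1 − ΣVar(i)/Var(T)) = (6/5)·(1 − 5.093/8.761) = 0.502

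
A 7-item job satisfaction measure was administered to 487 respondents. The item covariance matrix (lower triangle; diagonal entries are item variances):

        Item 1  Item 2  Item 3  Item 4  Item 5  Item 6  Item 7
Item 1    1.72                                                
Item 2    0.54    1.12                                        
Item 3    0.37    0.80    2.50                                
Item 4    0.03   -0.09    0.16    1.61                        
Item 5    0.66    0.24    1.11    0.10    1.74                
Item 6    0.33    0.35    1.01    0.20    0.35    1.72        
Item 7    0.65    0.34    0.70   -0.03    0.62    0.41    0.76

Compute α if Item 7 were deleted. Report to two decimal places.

α = 0.65

Remaining items: Item 1, Item 2, Item 3, Item 4, Item 5, Item 6 (k = 6).
ΣVar(i) = 1.72 + 1.12 + 2.50 + 1.61 + 1.74 + 1.72 = 10.41
σ²_T = 10.41 + 2 × 6.16 = 22.73
α (item deleted) = (6/5)·(1 − 10.41/22.73) = 0.65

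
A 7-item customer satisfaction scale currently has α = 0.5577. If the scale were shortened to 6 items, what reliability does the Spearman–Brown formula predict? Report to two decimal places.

Length factor m = 6/7 = 0.8571
α' = m·α / (1 − (1−m)·α)
   = 6/7 × 0.5577 / (1 − (1 − 6/7) × 0.5577)
   = 0.4780 / 0.9203 = 0.52

predicted reliability = 0.52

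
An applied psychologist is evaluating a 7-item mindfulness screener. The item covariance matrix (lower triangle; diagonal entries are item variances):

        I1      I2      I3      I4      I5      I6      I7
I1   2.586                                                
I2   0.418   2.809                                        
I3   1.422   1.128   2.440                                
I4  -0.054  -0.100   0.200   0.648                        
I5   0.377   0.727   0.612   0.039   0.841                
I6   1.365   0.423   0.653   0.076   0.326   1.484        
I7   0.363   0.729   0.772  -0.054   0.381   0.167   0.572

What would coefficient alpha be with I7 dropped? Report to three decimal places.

Remaining items: I1, I2, I3, I4, I5, I6 (k = 6).
Σσᵢ² = 2.586 + 2.809 + 2.440 + 0.648 + 0.841 + 1.484 = 10.808
σ²_total = 10.808 + 2 × 7.612 = 26.032
α (item deleted) = (6/5)·(1 − 10.808/26.032) = 0.702

α = 0.702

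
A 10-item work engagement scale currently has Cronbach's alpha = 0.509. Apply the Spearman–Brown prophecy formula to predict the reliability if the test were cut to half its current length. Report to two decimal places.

Length factor m = 1/2
α' = m·α / (1 − (1−m)·α)
   = 1/2 × 0.509 / (1 − (1 − 1/2) × 0.509)
   = 0.2545 / 0.7455 = 0.34

predicted reliability = 0.34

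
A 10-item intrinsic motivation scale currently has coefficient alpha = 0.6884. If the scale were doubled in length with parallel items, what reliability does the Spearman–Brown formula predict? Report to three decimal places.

predicted reliability = 0.815

Length factor m = 2
α' = m·α / (1 + (m−1)·α)
   = 2 × 0.6884 / (1 + (2 − 1) × 0.6884)
   = 1.3768 / 1.6884 = 0.815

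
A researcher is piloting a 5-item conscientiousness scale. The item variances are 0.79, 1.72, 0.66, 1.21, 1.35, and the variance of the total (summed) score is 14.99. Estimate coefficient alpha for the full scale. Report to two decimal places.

ΣVar(i) = 0.79 + 1.72 + 0.66 + 1.21 + 1.35 = 5.73
α = (k/(k−1))·(1 − ΣVar(i)/σ²_T) = (5/4)·(1 − 5.73/14.99) = 0.77

coefficient alpha = 0.77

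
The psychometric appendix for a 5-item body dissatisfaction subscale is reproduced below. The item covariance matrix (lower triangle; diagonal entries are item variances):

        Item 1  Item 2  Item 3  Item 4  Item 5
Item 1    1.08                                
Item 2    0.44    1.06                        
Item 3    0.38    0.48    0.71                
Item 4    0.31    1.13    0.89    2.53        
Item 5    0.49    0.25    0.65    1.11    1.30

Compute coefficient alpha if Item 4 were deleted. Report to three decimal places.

α = 0.753

Remaining items: Item 1, Item 2, Item 3, Item 5 (k = 4).
Σσ²ᵢ = 1.08 + 1.06 + 0.71 + 1.30 = 4.15
Var(T) = 4.15 + 2 × 2.69 = 9.53
α (item deleted) = (4/3)·(1 − 4.15/9.53) = 0.753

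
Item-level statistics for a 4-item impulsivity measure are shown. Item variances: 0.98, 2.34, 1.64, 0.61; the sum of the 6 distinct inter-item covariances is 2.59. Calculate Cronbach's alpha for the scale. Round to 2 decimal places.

α = 0.64

ΣVar(i) = 0.98 + 2.34 + 1.64 + 0.61 = 5.57
Sum of distinct covariances = 2.59
total variance = ΣVar(i) + 2·Σcov = 5.57 + 2 × 2.59 = 10.75
α = (4/3)·(1 − 5.57/10.75) = 0.64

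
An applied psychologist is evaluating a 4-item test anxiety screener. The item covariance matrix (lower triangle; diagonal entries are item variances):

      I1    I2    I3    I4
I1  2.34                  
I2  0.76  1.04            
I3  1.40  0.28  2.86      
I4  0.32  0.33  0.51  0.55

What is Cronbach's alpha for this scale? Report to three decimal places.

Cronbach's alpha = 0.686

Σσᵢ² = 2.34 + 1.04 + 2.86 + 0.55 = 6.79
Σ_{i<j} σ_ij = 3.60
σ²_total = 6.79 + 2 × 3.60 = 13.99
α = (k/(k−1))·(1 − Σσᵢ²/σ²_total) = (4/3)·(1 − 6.79/13.99) = 0.686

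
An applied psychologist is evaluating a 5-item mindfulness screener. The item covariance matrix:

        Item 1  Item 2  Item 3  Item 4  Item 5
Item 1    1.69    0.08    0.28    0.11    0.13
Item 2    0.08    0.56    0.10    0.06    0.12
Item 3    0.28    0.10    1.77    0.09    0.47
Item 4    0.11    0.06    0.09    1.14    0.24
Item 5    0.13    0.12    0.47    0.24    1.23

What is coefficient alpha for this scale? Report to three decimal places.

coefficient alpha = 0.431

Σσ²ᵢ = 1.69 + 0.56 + 1.77 + 1.14 + 1.23 = 6.39
Sum of the distinct covariances = 1.68
σ²_T = 6.39 + 2 × 1.68 = 9.75
α = (k/(k−1))·(1 − Σσ²ᵢ/σ²_T) = (5/4)·(1 − 6.39/9.75) = 0.431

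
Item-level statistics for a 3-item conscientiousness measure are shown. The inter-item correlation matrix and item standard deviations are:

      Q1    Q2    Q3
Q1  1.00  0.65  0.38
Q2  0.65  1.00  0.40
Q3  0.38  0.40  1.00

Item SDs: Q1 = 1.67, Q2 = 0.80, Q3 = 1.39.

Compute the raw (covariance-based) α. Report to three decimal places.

α = 0.675

Σσ²ᵢ = 1.67² + 0.80² + 1.39² = 5.3610
Covariances σ_ij = r_ij · s_i · s_j:
  σ(Q1,Q2) = 0.65 × 1.67 × 0.80 = 0.8684
  σ(Q1,Q3) = 0.38 × 1.67 × 1.39 = 0.8821
  σ(Q2,Q3) = 0.40 × 0.80 × 1.39 = 0.4448
σ²_T = Σσ²ᵢ + 2·Σσ_ij = 5.3610 + 2 × 2.1953 = 9.7516
α = (3/2)·(1 − 5.3610/9.7516) = 0.675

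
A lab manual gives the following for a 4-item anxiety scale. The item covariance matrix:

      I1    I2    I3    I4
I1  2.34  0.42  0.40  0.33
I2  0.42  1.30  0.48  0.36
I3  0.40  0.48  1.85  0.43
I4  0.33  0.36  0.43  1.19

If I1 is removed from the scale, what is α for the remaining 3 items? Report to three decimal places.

Remaining items: I2, I3, I4 (k = 3).
Σσᵢ² = 1.30 + 1.85 + 1.19 = 4.34
σ²_total = 4.34 + 2 × 1.27 = 6.88
α (item deleted) = (3/2)·(1 − 4.34/6.88) = 0.554

α = 0.554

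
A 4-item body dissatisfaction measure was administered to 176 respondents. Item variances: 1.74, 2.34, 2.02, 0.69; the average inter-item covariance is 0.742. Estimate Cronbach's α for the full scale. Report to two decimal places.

sum of item variances = 1.74 + 2.34 + 2.02 + 0.69 = 6.79
Sum of the 6 distinct covariances = 6 × 0.742 = 4.452
total variance = sum of item variances + 2·Σcov = 6.79 + 2 × 4.452 = 15.694
α = (4/3)·(1 − 6.79/15.694) = 0.76

Cronbach's α = 0.76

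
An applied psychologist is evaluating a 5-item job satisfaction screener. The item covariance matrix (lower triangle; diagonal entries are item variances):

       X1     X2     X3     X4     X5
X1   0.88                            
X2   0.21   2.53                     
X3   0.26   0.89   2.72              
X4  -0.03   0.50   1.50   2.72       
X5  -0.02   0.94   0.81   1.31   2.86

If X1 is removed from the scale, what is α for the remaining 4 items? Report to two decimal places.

α = 0.70

Remaining items: X2, X3, X4, X5 (k = 4).
Σσᵢ² = 2.53 + 2.72 + 2.72 + 2.86 = 10.83
total variance = 10.83 + 2 × 5.95 = 22.73
α (item deleted) = (4/3)·(1 − 10.83/22.73) = 0.70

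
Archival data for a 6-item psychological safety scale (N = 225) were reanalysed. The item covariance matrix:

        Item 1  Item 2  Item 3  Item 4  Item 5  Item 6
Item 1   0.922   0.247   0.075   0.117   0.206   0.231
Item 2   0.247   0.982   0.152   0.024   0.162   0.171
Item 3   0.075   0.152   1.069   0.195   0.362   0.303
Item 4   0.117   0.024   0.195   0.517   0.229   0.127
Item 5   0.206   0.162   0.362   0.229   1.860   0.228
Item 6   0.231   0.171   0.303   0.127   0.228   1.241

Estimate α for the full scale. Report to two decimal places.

Σσ²ᵢ = 0.922 + 0.982 + 1.069 + 0.517 + 1.860 + 1.241 = 6.591
Sum of the distinct covariances = 2.829
total variance = 6.591 + 2 × 2.829 = 12.249
α = (k/(k−1))·(1 − Σσ²ᵢ/total variance) = (6/5)·(1 − 6.591/12.249) = 0.55

α = 0.55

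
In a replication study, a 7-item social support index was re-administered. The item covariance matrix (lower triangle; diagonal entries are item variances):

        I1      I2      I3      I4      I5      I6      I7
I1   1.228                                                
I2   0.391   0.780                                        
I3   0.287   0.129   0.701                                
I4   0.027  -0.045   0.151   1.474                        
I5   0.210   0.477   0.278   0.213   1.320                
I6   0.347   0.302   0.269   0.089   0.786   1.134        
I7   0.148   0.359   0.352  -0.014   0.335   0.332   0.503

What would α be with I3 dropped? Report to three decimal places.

Remaining items: I1, I2, I4, I5, I6, I7 (k = 6).
sum of item variances = 1.228 + 0.780 + 1.474 + 1.320 + 1.134 + 0.503 = 6.439
σ²_total = 6.439 + 2 × 3.957 = 14.353
α (item deleted) = (6/5)·(1 − 6.439/14.353) = 0.662

α = 0.662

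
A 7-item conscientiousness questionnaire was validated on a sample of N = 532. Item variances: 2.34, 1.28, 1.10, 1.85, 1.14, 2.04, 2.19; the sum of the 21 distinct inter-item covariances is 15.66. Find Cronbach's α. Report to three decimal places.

Cronbach's α = 0.845

Σσᵢ² = 2.34 + 1.28 + 1.10 + 1.85 + 1.14 + 2.04 + 2.19 = 11.94
Sum of distinct covariances = 15.66
Var(T) = Σσᵢ² + 2·Σcov = 11.94 + 2 × 15.66 = 43.26
α = (7/6)·(1 − 11.94/43.26) = 0.845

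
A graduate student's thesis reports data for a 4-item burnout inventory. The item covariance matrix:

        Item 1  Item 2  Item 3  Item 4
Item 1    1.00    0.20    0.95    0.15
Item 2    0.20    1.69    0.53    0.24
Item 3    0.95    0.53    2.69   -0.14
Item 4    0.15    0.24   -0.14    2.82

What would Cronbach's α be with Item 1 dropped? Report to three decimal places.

α = 0.223

Remaining items: Item 2, Item 3, Item 4 (k = 3).
Σσᵢ² = 1.69 + 2.69 + 2.82 = 7.20
σ²_T = 7.20 + 2 × 0.63 = 8.46
α (item deleted) = (3/2)·(1 − 7.20/8.46) = 0.223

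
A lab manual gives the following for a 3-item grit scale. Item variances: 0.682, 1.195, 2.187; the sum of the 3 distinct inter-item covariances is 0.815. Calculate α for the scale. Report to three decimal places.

α = 0.429

Σσᵢ² = 0.682 + 1.195 + 2.187 = 4.064
Sum of distinct covariances = 0.815
Var(T) = Σσᵢ² + 2·Σcov = 4.064 + 2 × 0.815 = 5.694
α = (3/2)·(1 − 4.064/5.694) = 0.429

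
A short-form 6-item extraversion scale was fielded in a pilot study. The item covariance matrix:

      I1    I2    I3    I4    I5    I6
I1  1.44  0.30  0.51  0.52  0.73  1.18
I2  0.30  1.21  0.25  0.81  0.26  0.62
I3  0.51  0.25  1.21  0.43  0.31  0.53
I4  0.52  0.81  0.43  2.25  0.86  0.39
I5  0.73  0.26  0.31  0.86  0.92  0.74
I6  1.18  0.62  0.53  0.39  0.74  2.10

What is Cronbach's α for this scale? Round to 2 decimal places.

Cronbach's α = 0.78

ΣVar(i) = 1.44 + 1.21 + 1.21 + 2.25 + 0.92 + 2.10 = 9.13
Sum of off-diagonal covariances = 8.44
σ²_T = 9.13 + 2 × 8.44 = 26.01
α = (k/(k−1))·(1 − ΣVar(i)/σ²_T) = (6/5)·(1 − 9.13/26.01) = 0.78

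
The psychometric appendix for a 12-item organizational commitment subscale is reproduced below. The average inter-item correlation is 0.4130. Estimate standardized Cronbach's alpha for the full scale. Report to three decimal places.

α = 0.894

Standardized α = k·r̄ / (1 + (k−1)·r̄) = 12 × 0.4130 / (1 + 11 × 0.4130)
  = 4.9560 / 5.5430 = 0.894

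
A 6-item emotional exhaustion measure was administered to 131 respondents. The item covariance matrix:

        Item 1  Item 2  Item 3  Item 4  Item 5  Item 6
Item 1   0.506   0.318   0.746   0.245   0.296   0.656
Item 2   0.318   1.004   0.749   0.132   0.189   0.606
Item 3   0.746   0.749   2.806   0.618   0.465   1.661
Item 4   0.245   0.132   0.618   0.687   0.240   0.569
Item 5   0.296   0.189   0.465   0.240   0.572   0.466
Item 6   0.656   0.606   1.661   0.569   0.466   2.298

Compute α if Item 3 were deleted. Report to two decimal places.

Remaining items: Item 1, Item 2, Item 4, Item 5, Item 6 (k = 5).
Σσ²ᵢ = 0.506 + 1.004 + 0.687 + 0.572 + 2.298 = 5.067
σ²_total = 5.067 + 2 × 3.717 = 12.501
α (item deleted) = (5/4)·(1 − 5.067/12.501) = 0.74

α = 0.74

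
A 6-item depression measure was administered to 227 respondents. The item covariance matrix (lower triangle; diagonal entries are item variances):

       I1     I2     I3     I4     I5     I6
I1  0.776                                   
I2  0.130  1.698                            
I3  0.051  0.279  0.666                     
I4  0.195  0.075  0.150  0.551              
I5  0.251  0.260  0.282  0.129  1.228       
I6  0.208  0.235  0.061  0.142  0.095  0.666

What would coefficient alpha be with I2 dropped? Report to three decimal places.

coefficient alpha = 0.557

Remaining items: I1, I3, I4, I5, I6 (k = 5).
Σσᵢ² = 0.776 + 0.666 + 0.551 + 1.228 + 0.666 = 3.887
σ²_total = 3.887 + 2 × 1.564 = 7.015
α (item deleted) = (5/4)·(1 − 3.887/7.015) = 0.557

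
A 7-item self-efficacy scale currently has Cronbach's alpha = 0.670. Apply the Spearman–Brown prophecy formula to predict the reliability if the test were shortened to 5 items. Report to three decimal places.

predicted reliability = 0.592

Length factor m = 5/7 = 0.7143
α' = m·α / (1 − (1−m)·α)
   = 5/7 × 0.670 / (1 − (1 − 5/7) × 0.670)
   = 0.4786 / 0.8086 = 0.592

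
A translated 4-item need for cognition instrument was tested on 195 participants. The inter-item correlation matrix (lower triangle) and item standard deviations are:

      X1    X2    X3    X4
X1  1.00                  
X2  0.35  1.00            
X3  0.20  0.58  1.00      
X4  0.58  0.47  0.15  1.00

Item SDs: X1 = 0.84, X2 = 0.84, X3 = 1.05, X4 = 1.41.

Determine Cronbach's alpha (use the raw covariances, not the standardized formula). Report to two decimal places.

Σσ²ᵢ = 0.84² + 0.84² + 1.05² + 1.41² = 4.5018
Covariances σ_ij = r_ij · s_i · s_j:
  σ(X1,X2) = 0.35 × 0.84 × 0.84 = 0.2470
  σ(X1,X3) = 0.20 × 0.84 × 1.05 = 0.1764
  σ(X1,X4) = 0.58 × 0.84 × 1.41 = 0.6870
  σ(X2,X3) = 0.58 × 0.84 × 1.05 = 0.5116
  σ(X2,X4) = 0.47 × 0.84 × 1.41 = 0.5567
  σ(X3,X4) = 0.15 × 1.05 × 1.41 = 0.2221
σ²_T = Σσ²ᵢ + 2·Σσ_ij = 4.5018 + 2 × 2.4008 = 9.3034
α = (4/3)·(1 − 4.5018/9.3034) = 0.69

α = 0.69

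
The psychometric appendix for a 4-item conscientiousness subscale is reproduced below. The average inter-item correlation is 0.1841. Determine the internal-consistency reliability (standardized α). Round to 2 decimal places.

α = 0.47

Standardized α = k·r̄ / (1 + (k−1)·r̄) = 4 × 0.1841 / (1 + 3 × 0.1841)
  = 0.7364 / 1.5523 = 0.47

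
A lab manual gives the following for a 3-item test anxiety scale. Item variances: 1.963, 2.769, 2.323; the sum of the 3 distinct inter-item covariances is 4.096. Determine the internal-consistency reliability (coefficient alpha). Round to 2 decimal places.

coefficient alpha = 0.81

ΣVar(i) = 1.963 + 2.769 + 2.323 = 7.055
Sum of distinct covariances = 4.096
σ²_total = ΣVar(i) + 2·Σcov = 7.055 + 2 × 4.096 = 15.247
α = (3/2)·(1 − 7.055/15.247) = 0.81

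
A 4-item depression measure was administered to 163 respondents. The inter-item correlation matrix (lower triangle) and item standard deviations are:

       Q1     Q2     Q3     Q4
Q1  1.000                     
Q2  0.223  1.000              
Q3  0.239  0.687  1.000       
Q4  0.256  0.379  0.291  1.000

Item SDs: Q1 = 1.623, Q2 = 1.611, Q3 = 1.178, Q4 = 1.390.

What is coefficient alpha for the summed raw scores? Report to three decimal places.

coefficient alpha = 0.664

Σσ²ᵢ = 1.623² + 1.611² + 1.178² + 1.390² = 8.5492
Covariances σ_ij = r_ij · s_i · s_j:
  σ(Q1,Q2) = 0.223 × 1.623 × 1.611 = 0.5831
  σ(Q1,Q3) = 0.239 × 1.623 × 1.178 = 0.4569
  σ(Q1,Q4) = 0.256 × 1.623 × 1.390 = 0.5775
  σ(Q2,Q3) = 0.687 × 1.611 × 1.178 = 1.3038
  σ(Q2,Q4) = 0.379 × 1.611 × 1.390 = 0.8487
  σ(Q3,Q4) = 0.291 × 1.178 × 1.390 = 0.4765
σ²_T = Σσ²ᵢ + 2·Σσ_ij = 8.5492 + 2 × 4.2465 = 17.0422
α = (4/3)·(1 − 8.5492/17.0422) = 0.664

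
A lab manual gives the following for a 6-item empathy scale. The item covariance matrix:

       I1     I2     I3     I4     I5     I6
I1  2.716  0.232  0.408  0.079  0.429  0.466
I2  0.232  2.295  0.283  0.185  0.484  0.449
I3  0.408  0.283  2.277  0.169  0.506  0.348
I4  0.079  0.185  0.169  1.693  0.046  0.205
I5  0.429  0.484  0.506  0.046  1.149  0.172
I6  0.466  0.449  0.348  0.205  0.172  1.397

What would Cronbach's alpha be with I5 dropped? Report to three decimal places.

Cronbach's alpha = 0.441

Remaining items: I1, I2, I3, I4, I6 (k = 5).
ΣVar(i) = 2.716 + 2.295 + 2.277 + 1.693 + 1.397 = 10.378
σ²_T = 10.378 + 2 × 2.824 = 16.026
α (item deleted) = (5/4)·(1 − 10.378/16.026) = 0.441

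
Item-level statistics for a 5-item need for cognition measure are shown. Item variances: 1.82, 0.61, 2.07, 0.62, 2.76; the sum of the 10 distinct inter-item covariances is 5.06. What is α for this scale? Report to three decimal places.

α = 0.703

ΣVar(i) = 1.82 + 0.61 + 2.07 + 0.62 + 2.76 = 7.88
Sum of distinct covariances = 5.06
Var(T) = ΣVar(i) + 2·Σcov = 7.88 + 2 × 5.06 = 18.00
α = (5/4)·(1 − 7.88/18.00) = 0.703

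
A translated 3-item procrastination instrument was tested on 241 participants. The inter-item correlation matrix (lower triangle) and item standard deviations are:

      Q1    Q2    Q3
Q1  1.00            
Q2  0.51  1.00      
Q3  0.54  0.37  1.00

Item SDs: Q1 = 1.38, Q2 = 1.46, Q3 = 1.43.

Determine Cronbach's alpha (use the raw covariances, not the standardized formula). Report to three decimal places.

Cronbach's alpha = 0.728

Σσ²ᵢ = 1.38² + 1.46² + 1.43² = 6.0809
Covariances σ_ij = r_ij · s_i · s_j:
  σ(Q1,Q2) = 0.51 × 1.38 × 1.46 = 1.0275
  σ(Q1,Q3) = 0.54 × 1.38 × 1.43 = 1.0656
  σ(Q2,Q3) = 0.37 × 1.46 × 1.43 = 0.7725
σ²_T = Σσ²ᵢ + 2·Σσ_ij = 6.0809 + 2 × 2.8656 = 11.8121
α = (3/2)·(1 − 6.0809/11.8121) = 0.728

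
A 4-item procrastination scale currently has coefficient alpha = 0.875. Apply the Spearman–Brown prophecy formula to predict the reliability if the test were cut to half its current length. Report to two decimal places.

Length factor m = 1/2
α' = m·α / (1 − (1−m)·α)
   = 1/2 × 0.875 / (1 − (1 − 1/2) × 0.875)
   = 0.4375 / 0.5625 = 0.78

predicted reliability = 0.78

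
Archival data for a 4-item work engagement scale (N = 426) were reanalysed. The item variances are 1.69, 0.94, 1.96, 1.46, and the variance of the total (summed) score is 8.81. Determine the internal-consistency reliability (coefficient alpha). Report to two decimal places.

ΣVar(i) = 1.69 + 0.94 + 1.96 + 1.46 = 6.05
α = (k/(k−1))·(1 − ΣVar(i)/total variance) = (4/3)·(1 − 6.05/8.81) = 0.42

α = 0.42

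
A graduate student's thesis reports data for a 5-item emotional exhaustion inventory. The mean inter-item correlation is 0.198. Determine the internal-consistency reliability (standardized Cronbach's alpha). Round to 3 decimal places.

Standardized α = k·r̄ / (1 + (k−1)·r̄) = 5 × 0.198 / (1 + 4 × 0.198)
  = 0.9900 / 1.7920 = 0.552

standardized Cronbach's alpha = 0.552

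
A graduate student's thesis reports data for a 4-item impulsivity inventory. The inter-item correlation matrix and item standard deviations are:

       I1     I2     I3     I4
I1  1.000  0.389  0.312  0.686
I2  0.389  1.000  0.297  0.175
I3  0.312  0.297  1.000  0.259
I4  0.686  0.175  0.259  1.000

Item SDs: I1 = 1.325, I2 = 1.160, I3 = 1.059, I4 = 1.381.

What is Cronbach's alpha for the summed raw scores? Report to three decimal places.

Σσ²ᵢ = 1.325² + 1.160² + 1.059² + 1.381² = 6.1299
Covariances σ_ij = r_ij · s_i · s_j:
  σ(I1,I2) = 0.389 × 1.325 × 1.160 = 0.5979
  σ(I1,I3) = 0.312 × 1.325 × 1.059 = 0.4378
  σ(I1,I4) = 0.686 × 1.325 × 1.381 = 1.2553
  σ(I2,I3) = 0.297 × 1.160 × 1.059 = 0.3648
  σ(I2,I4) = 0.175 × 1.160 × 1.381 = 0.2803
  σ(I3,I4) = 0.259 × 1.059 × 1.381 = 0.3788
σ²_T = Σσ²ᵢ + 2·Σσ_ij = 6.1299 + 2 × 3.3149 = 12.7597
α = (4/3)·(1 − 6.1299/12.7597) = 0.693

α = 0.693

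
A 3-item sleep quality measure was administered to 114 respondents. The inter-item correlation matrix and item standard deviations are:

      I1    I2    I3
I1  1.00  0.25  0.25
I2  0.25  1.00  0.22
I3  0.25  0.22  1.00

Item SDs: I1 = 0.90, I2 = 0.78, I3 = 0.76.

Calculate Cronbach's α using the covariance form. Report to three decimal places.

α = 0.485

Σσ²ᵢ = 0.90² + 0.78² + 0.76² = 1.9960
Covariances σ_ij = r_ij · s_i · s_j:
  σ(I1,I2) = 0.25 × 0.90 × 0.78 = 0.1755
  σ(I1,I3) = 0.25 × 0.90 × 0.76 = 0.1710
  σ(I2,I3) = 0.22 × 0.78 × 0.76 = 0.1304
σ²_T = Σσ²ᵢ + 2·Σσ_ij = 1.9960 + 2 × 0.4769 = 2.9498
α = (3/2)·(1 − 1.9960/2.9498) = 0.485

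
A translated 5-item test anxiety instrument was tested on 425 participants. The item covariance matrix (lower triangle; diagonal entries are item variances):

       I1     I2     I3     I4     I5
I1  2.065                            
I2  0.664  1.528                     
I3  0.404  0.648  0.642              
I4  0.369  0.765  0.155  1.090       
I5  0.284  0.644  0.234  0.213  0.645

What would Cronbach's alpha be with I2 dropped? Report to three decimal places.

Remaining items: I1, I3, I4, I5 (k = 4).
Σσ²ᵢ = 2.065 + 0.642 + 1.090 + 0.645 = 4.442
σ²_T = 4.442 + 2 × 1.659 = 7.760
α (item deleted) = (4/3)·(1 − 4.442/7.760) = 0.570

α = 0.570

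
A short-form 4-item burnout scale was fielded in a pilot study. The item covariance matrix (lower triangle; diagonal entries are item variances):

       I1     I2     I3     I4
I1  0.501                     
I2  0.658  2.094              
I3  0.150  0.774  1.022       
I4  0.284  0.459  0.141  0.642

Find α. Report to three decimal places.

α = 0.715

sum of item variances = 0.501 + 2.094 + 1.022 + 0.642 = 4.259
Sum of off-diagonal covariances = 2.466
σ²_total = 4.259 + 2 × 2.466 = 9.191
α = (k/(k−1))·(1 − sum of item variances/σ²_total) = (4/3)·(1 − 4.259/9.191) = 0.715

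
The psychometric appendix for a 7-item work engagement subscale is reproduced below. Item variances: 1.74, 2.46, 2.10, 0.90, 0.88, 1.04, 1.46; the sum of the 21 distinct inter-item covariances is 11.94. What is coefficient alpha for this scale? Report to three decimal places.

α = 0.808

Σσ²ᵢ = 1.74 + 2.46 + 2.10 + 0.90 + 0.88 + 1.04 + 1.46 = 10.58
Sum of distinct covariances = 11.94
σ²_T = Σσ²ᵢ + 2·Σcov = 10.58 + 2 × 11.94 = 34.46
α = (7/6)·(1 − 10.58/34.46) = 0.808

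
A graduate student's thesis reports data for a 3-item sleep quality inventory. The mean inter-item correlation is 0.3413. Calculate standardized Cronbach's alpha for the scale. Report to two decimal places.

α = 0.61

Standardized α = k·r̄ / (1 + (k−1)·r̄) = 3 × 0.3413 / (1 + 2 × 0.3413)
  = 1.0239 / 1.6826 = 0.61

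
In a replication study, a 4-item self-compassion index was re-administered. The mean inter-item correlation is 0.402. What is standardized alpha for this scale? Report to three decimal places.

Standardized α = k·r̄ / (1 + (k−1)·r̄) = 4 × 0.402 / (1 + 3 × 0.402)
  = 1.6080 / 2.2060 = 0.729

α = 0.729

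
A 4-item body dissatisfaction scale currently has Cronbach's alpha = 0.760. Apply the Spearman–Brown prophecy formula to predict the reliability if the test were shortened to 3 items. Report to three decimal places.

Length factor m = 3/4 = 0.7500
α' = m·α / (1 − (1−m)·α)
   = 3/4 × 0.760 / (1 − (1 − 3/4) × 0.760)
   = 0.5700 / 0.8100 = 0.704

predicted reliability = 0.704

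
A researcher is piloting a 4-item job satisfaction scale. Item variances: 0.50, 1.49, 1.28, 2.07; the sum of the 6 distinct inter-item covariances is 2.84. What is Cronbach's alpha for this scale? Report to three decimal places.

Cronbach's alpha = 0.687

ΣVar(i) = 0.50 + 1.49 + 1.28 + 2.07 = 5.34
Sum of distinct covariances = 2.84
Var(T) = ΣVar(i) + 2·Σcov = 5.34 + 2 × 2.84 = 11.02
α = (4/3)·(1 − 5.34/11.02) = 0.687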